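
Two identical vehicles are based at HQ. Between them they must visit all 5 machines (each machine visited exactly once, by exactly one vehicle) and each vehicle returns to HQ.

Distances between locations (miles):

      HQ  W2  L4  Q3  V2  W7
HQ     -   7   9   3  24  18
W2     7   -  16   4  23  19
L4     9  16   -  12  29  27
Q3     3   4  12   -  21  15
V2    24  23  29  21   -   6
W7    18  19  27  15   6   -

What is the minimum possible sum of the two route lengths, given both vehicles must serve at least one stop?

There are 2^4 − 1 = 15 ways to divide the 5 stops into two non-empty groups. For each, the best each vehicle can do is its own shortest tour through its group:
  {W2} + {L4, Q3, V2, W7}: 14 + 62 = 76
  {L4} + {W2, Q3, V2, W7}: 18 + 54 = 72
  {W2, L4} + {Q3, V2, W7}: 32 + 48 = 80
  {Q3} + {W2, L4, V2, W7}: 6 + 70 = 76
  {W2, Q3} + {L4, V2, W7}: 14 + 62 = 76
  {L4, Q3} + {W2, V2, W7}: 24 + 54 = 78
  … (15 splits in total)
Best: vehicle 1 HQ → L4 → HQ = 18; vehicle 2 HQ → W2 → V2 → W7 → Q3 → HQ = 54; combined 72.

Minimum combined distance: 72 miles.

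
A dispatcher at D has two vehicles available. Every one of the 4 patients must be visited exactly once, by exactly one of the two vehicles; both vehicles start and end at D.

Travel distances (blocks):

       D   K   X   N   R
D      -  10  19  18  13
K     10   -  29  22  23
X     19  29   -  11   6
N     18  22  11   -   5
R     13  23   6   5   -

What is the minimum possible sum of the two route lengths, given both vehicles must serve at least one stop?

Check every non-empty split of the stops between the two vehicles; for each half take its own optimal tour:
  {K} + {X, N, R}: 20 + 48 = 68
  {X} + {K, N, R}: 38 + 50 = 88
  {K, X} + {N, R}: 58 + 36 = 94
  {N} + {K, X, R}: 36 + 58 = 94
  {K, N} + {X, R}: 50 + 38 = 88
  {X, N} + {K, R}: 48 + 46 = 94
  … (7 splits in total)
Best: vehicle 1 D → K → D = 20; vehicle 2 D → X → N → R → D = 48; combined 68.

68 blocks — the smallest possible combined total.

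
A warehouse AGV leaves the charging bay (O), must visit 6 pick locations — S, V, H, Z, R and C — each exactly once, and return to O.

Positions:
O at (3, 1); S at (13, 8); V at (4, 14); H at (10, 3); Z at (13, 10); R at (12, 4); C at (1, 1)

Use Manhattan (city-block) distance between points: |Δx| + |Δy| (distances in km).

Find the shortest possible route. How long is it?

50 km — the shortest possible round trip.

There are 360 distinct closed tours to check (reversals are equivalent).
O-S-V-H-Z-R-C-O: 17+15+17+10+7+14+2 = 82
O-S-V-H-Z-C-R-O: 17+15+17+10+21+14+12 = 106
O-S-V-H-R-Z-C-O: 17+15+17+3+7+21+2 = 82
O-S-V-H-R-C-Z-O: 17+15+17+3+14+21+19 = 106
O-S-V-H-C-Z-R-O: 17+15+17+11+21+7+12 = 100
O-S-V-H-C-R-Z-O: 17+15+17+11+14+7+19 = 100
O-S-V-Z-H-R-C-O: 17+15+13+10+3+14+2 = 74
O-S-V-Z-H-C-R-O: 17+15+13+10+11+14+12 = 92
… (352 more)
O-V-Z-S-R-H-C-O: 14+13+2+5+3+11+2 = 50  ← best
The minimum is 50.
One optimal route: O → V → Z → S → R → H → C → O (or its reverse).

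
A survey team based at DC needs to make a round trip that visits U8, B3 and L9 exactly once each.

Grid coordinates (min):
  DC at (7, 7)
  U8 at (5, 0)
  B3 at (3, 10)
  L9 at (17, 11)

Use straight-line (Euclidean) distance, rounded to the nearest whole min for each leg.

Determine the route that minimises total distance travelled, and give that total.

There are 3 distinct closed tours to check (reversals are equivalent).
DC→U8→B3→L9→DC: 7+10+14+11 = 42
DC→U8→L9→B3→DC: 7+16+14+5 = 42
DC→B3→U8→L9→DC: 5+10+16+11 = 42
The minimum is 42.
One optimal route: DC → U8 → B3 → L9 → DC (or its reverse).

Minimum total distance: 42 min.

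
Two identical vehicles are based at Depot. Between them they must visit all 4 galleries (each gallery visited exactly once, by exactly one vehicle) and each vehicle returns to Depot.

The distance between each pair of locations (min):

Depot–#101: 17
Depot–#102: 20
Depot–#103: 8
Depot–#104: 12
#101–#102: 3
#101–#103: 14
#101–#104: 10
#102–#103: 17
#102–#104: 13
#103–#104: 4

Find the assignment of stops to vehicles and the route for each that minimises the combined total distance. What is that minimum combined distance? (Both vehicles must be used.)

There are 2^3 − 1 = 7 ways to divide the 4 stops into two non-empty groups. For each, the best each vehicle can do is its own shortest tour through its group:
  {#101} + {#102, #103, #104}: 34 + 45 = 79
  {#102} + {#101, #103, #104}: 40 + 39 = 79
  {#101, #102} + {#103, #104}: 40 + 24 = 64
  {#103} + {#101, #102, #104}: 16 + 45 = 61
  {#101, #103} + {#102, #104}: 39 + 45 = 84
  {#102, #103} + {#101, #104}: 45 + 39 = 84
  … (7 splits in total)
Best: vehicle 1 Depot → #103 → Depot = 16; vehicle 2 Depot → #101 → #102 → #104 → Depot = 45; combined 61.

Minimum combined distance: 61 min.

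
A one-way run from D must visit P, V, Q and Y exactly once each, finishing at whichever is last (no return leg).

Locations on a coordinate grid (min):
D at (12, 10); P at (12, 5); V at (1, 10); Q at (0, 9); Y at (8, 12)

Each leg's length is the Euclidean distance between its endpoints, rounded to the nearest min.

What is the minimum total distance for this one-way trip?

Minimum one-way distance = 21 min.

There are 4! = 24 possible orderings.
D → P → V → Q → Y: 5+12+1+9 = 27
D → P → V → Y → Q: 5+12+7+9 = 33
D → P → Q → V → Y: 5+13+1+7 = 26
D → P → Q → Y → V: 5+13+9+7 = 34
D → P → Y → V → Q: 5+8+7+1 = 21
D → P → Y → Q → V: 5+8+9+1 = 23
D → V → P → Q → Y: 11+12+13+9 = 45
D → V → P → Y → Q: 11+12+8+9 = 40
D → V → Q → P → Y: 11+1+13+8 = 33
D → V → Q → Y → P: 11+1+9+8 = 29
D → V → Y → P → Q: 11+7+8+13 = 39
D → V → Y → Q → P: 11+7+9+13 = 40
D → Q → P → V → Y: 12+13+12+7 = 44
D → Q → P → Y → V: 12+13+8+7 = 40
… (10 more)
The minimum is 21.
One shortest path: D → P → Y → V → Q.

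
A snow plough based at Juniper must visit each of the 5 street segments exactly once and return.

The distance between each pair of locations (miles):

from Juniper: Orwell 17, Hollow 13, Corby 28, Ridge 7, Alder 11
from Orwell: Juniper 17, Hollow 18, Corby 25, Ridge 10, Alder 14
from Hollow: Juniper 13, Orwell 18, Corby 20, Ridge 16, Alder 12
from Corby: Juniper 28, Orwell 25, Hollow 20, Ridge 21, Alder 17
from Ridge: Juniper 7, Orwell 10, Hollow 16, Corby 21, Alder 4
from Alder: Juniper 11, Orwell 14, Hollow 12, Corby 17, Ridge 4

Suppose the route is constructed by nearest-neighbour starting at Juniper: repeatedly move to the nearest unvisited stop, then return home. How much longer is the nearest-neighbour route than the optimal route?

From Juniper: Ridge=7, Alder=11, Hollow=13, Orwell=17, Corby=28 → choose Ridge (7).
From Ridge: Alder=4, Orwell=10, Hollow=16, Corby=21 → choose Alder (4).
From Alder: Hollow=12, Orwell=14, Corby=17 → choose Hollow (12).
From Hollow: Orwell=18, Corby=20 → choose Orwell (18).
From Orwell: Corby=25 → choose Corby (25).
NN route Juniper → Ridge → Alder → Hollow → Orwell → Corby → Juniper costs 94.
Optimal: Juniper → Orwell → Ridge → Alder → Corby → Hollow → Juniper costs 81 (by enumerating all 60 distinct tours).
Excess = 94 − 81 = 13.

Excess over optimum: 13 miles.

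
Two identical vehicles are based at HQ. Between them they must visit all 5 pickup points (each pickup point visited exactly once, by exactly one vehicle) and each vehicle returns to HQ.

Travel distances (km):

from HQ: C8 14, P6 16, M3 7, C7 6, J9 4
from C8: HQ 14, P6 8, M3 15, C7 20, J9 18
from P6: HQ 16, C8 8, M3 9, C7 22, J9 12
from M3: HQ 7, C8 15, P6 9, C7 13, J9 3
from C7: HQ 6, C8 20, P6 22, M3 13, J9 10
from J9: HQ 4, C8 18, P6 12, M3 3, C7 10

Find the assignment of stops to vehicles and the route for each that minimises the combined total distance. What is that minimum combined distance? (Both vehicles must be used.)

Try each way of splitting the stops between the two vehicles (each non-empty) and, for each split, find the best tour for each vehicle:
  {C8} + {P6, M3, C7, J9}: 28 + 44 = 72
  {P6} + {C8, M3, C7, J9}: 32 + 48 = 80
  {C8, P6} + {M3, C7, J9}: 38 + 26 = 64
  {M3} + {C8, P6, C7, J9}: 14 + 50 = 64
  {C8, M3} + {P6, C7, J9}: 36 + 44 = 80
  {P6, M3} + {C8, C7, J9}: 32 + 48 = 80
  … (15 splits in total)
  {C7} + {C8, P6, M3, J9}: 12 + 38 = 50  ← best
Best: vehicle 1 HQ → C7 → HQ = 12; vehicle 2 HQ → C8 → P6 → M3 → J9 → HQ = 38; combined 50.

50 km — the smallest possible combined total.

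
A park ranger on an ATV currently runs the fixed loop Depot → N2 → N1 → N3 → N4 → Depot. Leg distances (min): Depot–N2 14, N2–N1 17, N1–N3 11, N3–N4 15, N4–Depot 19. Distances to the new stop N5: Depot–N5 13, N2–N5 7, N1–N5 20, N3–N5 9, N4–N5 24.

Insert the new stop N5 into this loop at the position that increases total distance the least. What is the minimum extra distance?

Adding 6 min by placing N5 on the Depot–N2 leg.

Insertion cost between consecutive stops i–j is d(i,N5) + d(N5,j) − d(i,j):
  between Depot and N2: 13 + 7 − 14 = 6
  between N2 and N1: 7 + 20 − 17 = 10
  between N1 and N3: 20 + 9 − 11 = 18
  between N3 and N4: 9 + 24 − 15 = 18
  between N4 and Depot: 24 + 13 − 19 = 18
Cheapest insertion is between Depot and N2, adding 6.
New total = 76 + 6 = 82.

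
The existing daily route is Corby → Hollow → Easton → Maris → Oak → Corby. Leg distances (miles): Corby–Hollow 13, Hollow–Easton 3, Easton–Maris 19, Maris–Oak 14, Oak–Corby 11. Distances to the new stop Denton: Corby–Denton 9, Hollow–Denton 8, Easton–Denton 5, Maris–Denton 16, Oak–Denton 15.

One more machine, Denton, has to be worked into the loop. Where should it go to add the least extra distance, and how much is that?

+2 miles — insert Denton between Easton and Maris.

Insertion cost between consecutive stops i–j is d(i,Denton) + d(Denton,j) − d(i,j):
  between Corby and Hollow: 9 + 8 − 13 = 4
  between Hollow and Easton: 8 + 5 − 3 = 10
  between Easton and Maris: 5 + 16 − 19 = 2
  between Maris and Oak: 16 + 15 − 14 = 17
  between Oak and Corby: 15 + 9 − 11 = 13
Cheapest insertion is between Easton and Maris, adding 2.
New total = 60 + 2 = 62.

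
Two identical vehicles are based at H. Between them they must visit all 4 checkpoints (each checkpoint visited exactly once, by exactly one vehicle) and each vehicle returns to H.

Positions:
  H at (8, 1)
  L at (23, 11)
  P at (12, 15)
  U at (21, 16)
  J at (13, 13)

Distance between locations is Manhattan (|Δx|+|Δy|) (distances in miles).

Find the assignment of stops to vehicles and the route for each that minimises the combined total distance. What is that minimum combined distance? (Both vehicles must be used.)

94 miles — the smallest possible combined total.

There are 2^3 − 1 = 7 ways to divide the 4 stops into two non-empty groups. For each, the best each vehicle can do is its own shortest tour through its group:
  {L} + {P, U, J}: 50 + 56 = 106
  {P} + {L, U, J}: 36 + 60 = 96
  {L, P} + {U, J}: 58 + 56 = 114
  {U} + {L, P, J}: 56 + 58 = 114
  {L, U} + {P, J}: 60 + 38 = 98
  {P, U} + {L, J}: 56 + 54 = 110
  … (7 splits in total)
  {L, P, U} + {J}: 60 + 34 = 94  ← best
Best: vehicle 1 H → L → U → P → H = 60; vehicle 2 H → J → H = 34; combined 94.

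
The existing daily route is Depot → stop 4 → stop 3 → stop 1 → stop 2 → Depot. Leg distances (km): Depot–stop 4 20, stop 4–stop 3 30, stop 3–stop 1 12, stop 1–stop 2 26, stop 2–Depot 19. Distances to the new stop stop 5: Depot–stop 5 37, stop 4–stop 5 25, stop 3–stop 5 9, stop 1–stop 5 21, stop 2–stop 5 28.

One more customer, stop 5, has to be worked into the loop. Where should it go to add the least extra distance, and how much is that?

Insertion cost between consecutive stops i–j is d(i,stop 5) + d(stop 5,j) − d(i,j):
  between Depot and stop 4: 37 + 25 − 20 = 42
  between stop 4 and stop 3: 25 + 9 − 30 = 4
  between stop 3 and stop 1: 9 + 21 − 12 = 18
  between stop 1 and stop 2: 21 + 28 − 26 = 23
  between stop 2 and Depot: 28 + 37 − 19 = 46
Cheapest insertion is between stop 4 and stop 3, adding 4.
New total = 107 + 4 = 111.

+4 km — insert stop 5 between stop 4 and stop 3.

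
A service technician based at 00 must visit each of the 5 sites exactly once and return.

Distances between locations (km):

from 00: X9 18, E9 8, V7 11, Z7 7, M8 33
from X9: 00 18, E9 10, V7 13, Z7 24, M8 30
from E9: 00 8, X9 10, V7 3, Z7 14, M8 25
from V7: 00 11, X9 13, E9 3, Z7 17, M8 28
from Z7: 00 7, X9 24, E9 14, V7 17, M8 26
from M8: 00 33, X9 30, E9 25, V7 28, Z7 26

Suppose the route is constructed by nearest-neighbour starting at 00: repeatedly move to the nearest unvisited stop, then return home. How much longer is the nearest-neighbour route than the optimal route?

The nearest-neighbour route is 13 km longer than optimal.

00: Z7=7, E9=8, V7=11, X9=18, M8=33 ⇒ Z7
Z7: E9=14, V7=17, X9=24, M8=26 ⇒ E9
E9: V7=3, X9=10, M8=25 ⇒ V7
V7: X9=13, M8=28 ⇒ X9
X9: M8=30 ⇒ M8
NN route 00 → Z7 → E9 → V7 → X9 → M8 → 00 costs 100.
Optimal: 00 → E9 → V7 → X9 → M8 → Z7 → 00 costs 87 (by enumerating all 60 distinct tours).
Excess = 100 − 87 = 13.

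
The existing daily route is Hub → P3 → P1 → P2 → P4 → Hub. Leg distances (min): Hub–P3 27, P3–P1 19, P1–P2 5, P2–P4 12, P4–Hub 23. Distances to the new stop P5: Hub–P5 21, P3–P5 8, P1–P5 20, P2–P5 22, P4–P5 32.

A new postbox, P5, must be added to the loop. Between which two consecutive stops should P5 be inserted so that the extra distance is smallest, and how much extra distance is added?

+2 min — insert P5 between Hub and P3.

Insertion cost between consecutive stops i–j is d(i,P5) + d(P5,j) − d(i,j):
  between Hub and P3: 21 + 8 − 27 = 2
  between P3 and P1: 8 + 20 − 19 = 9
  between P1 and P2: 20 + 22 − 5 = 37
  between P2 and P4: 22 + 32 − 12 = 42
  between P4 and Hub: 32 + 21 − 23 = 30
Cheapest insertion is between Hub and P3, adding 2.
New total = 86 + 2 = 88.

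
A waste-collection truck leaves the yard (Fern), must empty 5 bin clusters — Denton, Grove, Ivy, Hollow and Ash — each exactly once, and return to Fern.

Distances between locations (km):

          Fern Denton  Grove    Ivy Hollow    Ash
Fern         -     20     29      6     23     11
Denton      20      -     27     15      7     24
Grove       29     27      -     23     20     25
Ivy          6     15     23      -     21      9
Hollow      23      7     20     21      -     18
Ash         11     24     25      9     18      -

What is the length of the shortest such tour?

Minimum total distance: 84 km.

There are 60 distinct closed tours to check (reversals are equivalent).
Fern-Denton-Grove-Ivy-Hollow-Ash-Fern: 20+27+23+21+18+11 = 120
Fern-Denton-Grove-Ivy-Ash-Hollow-Fern: 20+27+23+9+18+23 = 120
Fern-Denton-Grove-Hollow-Ivy-Ash-Fern: 20+27+20+21+9+11 = 108
Fern-Denton-Grove-Hollow-Ash-Ivy-Fern: 20+27+20+18+9+6 = 100
Fern-Denton-Grove-Ash-Ivy-Hollow-Fern: 20+27+25+9+21+23 = 125
Fern-Denton-Grove-Ash-Hollow-Ivy-Fern: 20+27+25+18+21+6 = 117
Fern-Denton-Ivy-Grove-Hollow-Ash-Fern: 20+15+23+20+18+11 = 107
Fern-Denton-Ivy-Grove-Ash-Hollow-Fern: 20+15+23+25+18+23 = 124
Fern-Denton-Ivy-Hollow-Grove-Ash-Fern: 20+15+21+20+25+11 = 112
Fern-Denton-Ivy-Hollow-Ash-Grove-Fern: 20+15+21+18+25+29 = 128
Fern-Denton-Ivy-Ash-Grove-Hollow-Fern: 20+15+9+25+20+23 = 112
Fern-Denton-Ivy-Ash-Hollow-Grove-Fern: 20+15+9+18+20+29 = 111
Fern-Denton-Hollow-Grove-Ivy-Ash-Fern: 20+7+20+23+9+11 = 90
Fern-Denton-Hollow-Grove-Ash-Ivy-Fern: 20+7+20+25+9+6 = 87
… (46 more)
Fern-Ivy-Denton-Hollow-Grove-Ash-Fern: 6+15+7+20+25+11 = 84  ← best
The minimum is 84.
One optimal route: Fern → Ivy → Denton → Hollow → Grove → Ash → Fern (or its reverse).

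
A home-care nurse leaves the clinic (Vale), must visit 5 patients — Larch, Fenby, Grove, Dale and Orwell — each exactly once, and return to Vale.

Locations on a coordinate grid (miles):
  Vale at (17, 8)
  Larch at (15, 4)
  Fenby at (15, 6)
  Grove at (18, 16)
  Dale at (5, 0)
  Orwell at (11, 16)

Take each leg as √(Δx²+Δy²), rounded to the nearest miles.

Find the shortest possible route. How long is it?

Vale→Larch→Fenby→Grove→Dale→Orwell→Vale: 4+2+10+21+17+10 = 64
Vale→Larch→Fenby→Grove→Orwell→Dale→Vale: 4+2+10+7+17+14 = 54
Vale→Larch→Fenby→Dale→Grove→Orwell→Vale: 4+2+12+21+7+10 = 56
Vale→Larch→Fenby→Dale→Orwell→Grove→Vale: 4+2+12+17+7+8 = 50
Vale→Larch→Fenby→Orwell→Grove→Dale→Vale: 4+2+11+7+21+14 = 59
Vale→Larch→Fenby→Orwell→Dale→Grove→Vale: 4+2+11+17+21+8 = 63
Vale→Larch→Grove→Fenby→Dale→Orwell→Vale: 4+12+10+12+17+10 = 65
Vale→Larch→Grove→Fenby→Orwell→Dale→Vale: 4+12+10+11+17+14 = 68
Vale→Larch→Grove→Dale→Fenby→Orwell→Vale: 4+12+21+12+11+10 = 70
Vale→Larch→Grove→Dale→Orwell→Fenby→Vale: 4+12+21+17+11+3 = 68
Vale→Larch→Grove→Orwell→Fenby→Dale→Vale: 4+12+7+11+12+14 = 60
Vale→Larch→Grove→Orwell→Dale→Fenby→Vale: 4+12+7+17+12+3 = 55
Vale→Larch→Dale→Fenby→Grove→Orwell→Vale: 4+11+12+10+7+10 = 54
Vale→Larch→Dale→Fenby→Orwell→Grove→Vale: 4+11+12+11+7+8 = 53
… (46 more)
Vale→Fenby→Larch→Dale→Orwell→Grove→Vale: 3+2+11+17+7+8 = 48  ← best
The minimum is 48.
One optimal route: Vale → Fenby → Larch → Dale → Orwell → Grove → Vale (or its reverse).

48 miles — the shortest possible round trip.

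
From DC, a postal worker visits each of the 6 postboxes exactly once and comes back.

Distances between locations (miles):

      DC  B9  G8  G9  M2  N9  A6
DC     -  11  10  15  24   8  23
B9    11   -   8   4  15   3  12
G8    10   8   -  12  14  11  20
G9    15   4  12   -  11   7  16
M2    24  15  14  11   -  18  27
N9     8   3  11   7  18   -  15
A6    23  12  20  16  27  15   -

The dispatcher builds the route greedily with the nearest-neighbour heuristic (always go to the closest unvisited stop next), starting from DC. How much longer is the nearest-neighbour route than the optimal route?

From DC: N9=8, G8=10, B9=11, G9=15, A6=23, M2=24 → choose N9 (8).
From N9: B9=3, G9=7, G8=11, A6=15, M2=18 → choose B9 (3).
From B9: G9=4, G8=8, A6=12, M2=15 → choose G9 (4).
From G9: M2=11, G8=12, A6=16 → choose M2 (11).
From M2: G8=14, A6=27 → choose G8 (14).
From G8: A6=20 → choose A6 (20).
NN route DC → N9 → B9 → G9 → M2 → G8 → A6 → DC costs 83.
Optimal: DC → G8 → M2 → G9 → B9 → A6 → N9 → DC costs 74 (by enumerating all 360 distinct tours).
Excess = 83 − 74 = 9.

The nearest-neighbour route is 9 miles longer than optimal.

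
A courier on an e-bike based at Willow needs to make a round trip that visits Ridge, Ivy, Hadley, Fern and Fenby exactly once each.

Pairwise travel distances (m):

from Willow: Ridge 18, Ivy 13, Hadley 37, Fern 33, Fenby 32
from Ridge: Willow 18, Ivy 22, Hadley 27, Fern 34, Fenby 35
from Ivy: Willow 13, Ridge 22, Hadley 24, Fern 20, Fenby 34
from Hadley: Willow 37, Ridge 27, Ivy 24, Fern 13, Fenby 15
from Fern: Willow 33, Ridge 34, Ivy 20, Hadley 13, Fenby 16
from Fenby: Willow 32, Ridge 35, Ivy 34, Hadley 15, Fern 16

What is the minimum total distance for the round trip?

Willow → Ridge → Ivy → Hadley → Fern → Fenby → Willow: 18+22+24+13+16+32 = 125
Willow → Ridge → Ivy → Hadley → Fenby → Fern → Willow: 18+22+24+15+16+33 = 128
Willow → Ridge → Ivy → Fern → Hadley → Fenby → Willow: 18+22+20+13+15+32 = 120
Willow → Ridge → Ivy → Fern → Fenby → Hadley → Willow: 18+22+20+16+15+37 = 128
Willow → Ridge → Ivy → Fenby → Hadley → Fern → Willow: 18+22+34+15+13+33 = 135
Willow → Ridge → Ivy → Fenby → Fern → Hadley → Willow: 18+22+34+16+13+37 = 140
Willow → Ridge → Hadley → Ivy → Fern → Fenby → Willow: 18+27+24+20+16+32 = 137
Willow → Ridge → Hadley → Ivy → Fenby → Fern → Willow: 18+27+24+34+16+33 = 152
Willow → Ridge → Hadley → Fern → Ivy → Fenby → Willow: 18+27+13+20+34+32 = 144
Willow → Ridge → Hadley → Fern → Fenby → Ivy → Willow: 18+27+13+16+34+13 = 121
Willow → Ridge → Hadley → Fenby → Ivy → Fern → Willow: 18+27+15+34+20+33 = 147
Willow → Ridge → Hadley → Fenby → Fern → Ivy → Willow: 18+27+15+16+20+13 = 109
Willow → Ridge → Fern → Ivy → Hadley → Fenby → Willow: 18+34+20+24+15+32 = 143
Willow → Ridge → Fern → Ivy → Fenby → Hadley → Willow: 18+34+20+34+15+37 = 158
… (46 more)
The minimum is 109.
One optimal route: Willow → Ridge → Hadley → Fenby → Fern → Ivy → Willow (or its reverse).

Minimum total distance: 109 m.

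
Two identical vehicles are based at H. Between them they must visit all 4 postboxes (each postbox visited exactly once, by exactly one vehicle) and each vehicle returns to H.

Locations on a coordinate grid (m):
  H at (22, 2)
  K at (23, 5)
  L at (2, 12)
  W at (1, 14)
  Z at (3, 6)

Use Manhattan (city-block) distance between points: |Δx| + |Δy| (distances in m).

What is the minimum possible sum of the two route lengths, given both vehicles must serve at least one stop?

Check every non-empty split of the stops between the two vehicles; for each half take its own optimal tour:
  {K} + {L, W, Z}: 8 + 66 = 74
  {L} + {K, W, Z}: 60 + 68 = 128
  {K, L} + {W, Z}: 62 + 66 = 128
  {W} + {K, L, Z}: 66 + 62 = 128
  {K, W} + {L, Z}: 68 + 60 = 128
  {L, W} + {K, Z}: 66 + 48 = 114
  … (7 splits in total)
Best: vehicle 1 H → K → H = 8; vehicle 2 H → L → W → Z → H = 66; combined 74.

Minimum combined distance: 74 m.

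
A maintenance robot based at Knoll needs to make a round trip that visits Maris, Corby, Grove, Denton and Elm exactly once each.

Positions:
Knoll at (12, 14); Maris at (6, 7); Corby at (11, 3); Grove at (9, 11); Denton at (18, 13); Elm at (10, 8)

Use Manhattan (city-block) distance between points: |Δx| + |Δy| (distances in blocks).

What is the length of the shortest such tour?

Minimum total distance: 48 blocks.

With 5 stops there are 5!/2 = 60 distinct round trips (a route and its reverse cost the same).
Knoll-Maris-Corby-Grove-Denton-Elm-Knoll: 13+9+10+11+13+8 = 64
Knoll-Maris-Corby-Grove-Elm-Denton-Knoll: 13+9+10+4+13+7 = 56
Knoll-Maris-Corby-Denton-Grove-Elm-Knoll: 13+9+17+11+4+8 = 62
Knoll-Maris-Corby-Denton-Elm-Grove-Knoll: 13+9+17+13+4+6 = 62
Knoll-Maris-Corby-Elm-Grove-Denton-Knoll: 13+9+6+4+11+7 = 50
Knoll-Maris-Corby-Elm-Denton-Grove-Knoll: 13+9+6+13+11+6 = 58
Knoll-Maris-Grove-Corby-Denton-Elm-Knoll: 13+7+10+17+13+8 = 68
Knoll-Maris-Grove-Corby-Elm-Denton-Knoll: 13+7+10+6+13+7 = 56
Knoll-Maris-Grove-Denton-Corby-Elm-Knoll: 13+7+11+17+6+8 = 62
Knoll-Maris-Grove-Denton-Elm-Corby-Knoll: 13+7+11+13+6+12 = 62
Knoll-Maris-Grove-Elm-Corby-Denton-Knoll: 13+7+4+6+17+7 = 54
Knoll-Maris-Grove-Elm-Denton-Corby-Knoll: 13+7+4+13+17+12 = 66
Knoll-Maris-Denton-Corby-Grove-Elm-Knoll: 13+18+17+10+4+8 = 70
Knoll-Maris-Denton-Corby-Elm-Grove-Knoll: 13+18+17+6+4+6 = 64
… (46 more)
Knoll-Corby-Maris-Elm-Grove-Denton-Knoll: 12+9+5+4+11+7 = 48  ← best
The minimum is 48.
One optimal route: Knoll → Corby → Maris → Elm → Grove → Denton → Knoll (or its reverse).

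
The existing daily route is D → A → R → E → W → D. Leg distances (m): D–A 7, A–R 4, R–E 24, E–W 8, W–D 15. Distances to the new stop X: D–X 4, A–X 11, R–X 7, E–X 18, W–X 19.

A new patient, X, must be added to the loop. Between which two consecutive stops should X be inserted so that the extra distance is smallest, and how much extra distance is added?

Minimum extra distance: 1 m, inserting X between R and E.

Insertion cost between consecutive stops i–j is d(i,X) + d(X,j) − d(i,j):
  between D and A: 4 + 11 − 7 = 8
  between A and R: 11 + 7 − 4 = 14
  between R and E: 7 + 18 − 24 = 1
  between E and W: 18 + 19 − 8 = 29
  between W and D: 19 + 4 − 15 = 8
Cheapest insertion is between R and E, adding 1.
New total = 58 + 1 = 59.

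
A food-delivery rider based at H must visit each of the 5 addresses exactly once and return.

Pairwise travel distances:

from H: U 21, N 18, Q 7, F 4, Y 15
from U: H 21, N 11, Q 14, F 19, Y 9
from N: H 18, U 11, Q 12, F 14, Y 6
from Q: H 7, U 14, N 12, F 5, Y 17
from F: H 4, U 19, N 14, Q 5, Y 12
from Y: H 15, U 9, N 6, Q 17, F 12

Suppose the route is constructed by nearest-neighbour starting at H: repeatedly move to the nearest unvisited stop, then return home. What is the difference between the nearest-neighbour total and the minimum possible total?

From H: F=4, Q=7, Y=15, N=18, U=21 → choose F (4).
From F: Q=5, Y=12, N=14, U=19 → choose Q (5).
From Q: N=12, U=14, Y=17 → choose N (12).
From N: Y=6, U=11 → choose Y (6).
From Y: U=9 → choose U (9).
NN route H → F → Q → N → Y → U → H costs 57.
Optimal: H → Q → U → N → Y → F → H costs 54 (by enumerating all 60 distinct tours).
Excess = 57 − 54 = 3.

The nearest-neighbour route is 3 longer than optimal.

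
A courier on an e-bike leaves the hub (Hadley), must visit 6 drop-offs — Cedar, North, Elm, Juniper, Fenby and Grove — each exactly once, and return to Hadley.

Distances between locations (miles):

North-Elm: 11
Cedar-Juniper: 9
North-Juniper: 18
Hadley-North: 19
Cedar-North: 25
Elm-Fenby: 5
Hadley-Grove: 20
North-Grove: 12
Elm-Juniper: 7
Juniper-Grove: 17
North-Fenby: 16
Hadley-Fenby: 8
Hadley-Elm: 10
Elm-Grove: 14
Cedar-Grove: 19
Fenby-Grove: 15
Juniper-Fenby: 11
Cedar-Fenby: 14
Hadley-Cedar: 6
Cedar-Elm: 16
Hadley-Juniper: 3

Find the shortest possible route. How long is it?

Minimum total distance: 67 miles.

With 6 stops there are 6!/2 = 360 distinct round trips (a route and its reverse cost the same).
Hadley → Cedar → North → Elm → Juniper → Fenby → Grove → Hadley: 6+25+11+7+11+15+20 = 95
Hadley → Cedar → North → Elm → Juniper → Grove → Fenby → Hadley: 6+25+11+7+17+15+8 = 89
Hadley → Cedar → North → Elm → Fenby → Juniper → Grove → Hadley: 6+25+11+5+11+17+20 = 95
Hadley → Cedar → North → Elm → Fenby → Grove → Juniper → Hadley: 6+25+11+5+15+17+3 = 82
Hadley → Cedar → North → Elm → Grove → Juniper → Fenby → Hadley: 6+25+11+14+17+11+8 = 92
Hadley → Cedar → North → Elm → Grove → Fenby → Juniper → Hadley: 6+25+11+14+15+11+3 = 85
Hadley → Cedar → North → Juniper → Elm → Fenby → Grove → Hadley: 6+25+18+7+5+15+20 = 96
Hadley → Cedar → North → Juniper → Elm → Grove → Fenby → Hadley: 6+25+18+7+14+15+8 = 93
… (352 more)
Hadley → Cedar → Grove → North → Elm → Fenby → Juniper → Hadley: 6+19+12+11+5+11+3 = 67  ← best
The minimum is 67.
One optimal route: Hadley → Cedar → Grove → North → Elm → Fenby → Juniper → Hadley (or its reverse).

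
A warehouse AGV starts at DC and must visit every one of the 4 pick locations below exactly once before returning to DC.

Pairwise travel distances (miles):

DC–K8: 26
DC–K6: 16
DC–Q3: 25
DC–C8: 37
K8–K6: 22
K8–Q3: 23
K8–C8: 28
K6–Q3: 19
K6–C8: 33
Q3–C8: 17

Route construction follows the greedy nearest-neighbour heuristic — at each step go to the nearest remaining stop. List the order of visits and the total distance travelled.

From DC: distances to unvisited — K6=16, Q3=25, K8=26, C8=37. Nearest is K6 (16).
From K6: distances to unvisited — Q3=19, K8=22, C8=33. Nearest is Q3 (19).
From Q3: distances to unvisited — C8=17, K8=23. Nearest is C8 (17).
From C8: distances to unvisited — K8=28. Nearest is K8 (28).
Return K8→DC: 26.
Total = 16 + 19 + 17 + 28 + 26 = 106.

106 miles along DC → K6 → Q3 → C8 → K8 → DC.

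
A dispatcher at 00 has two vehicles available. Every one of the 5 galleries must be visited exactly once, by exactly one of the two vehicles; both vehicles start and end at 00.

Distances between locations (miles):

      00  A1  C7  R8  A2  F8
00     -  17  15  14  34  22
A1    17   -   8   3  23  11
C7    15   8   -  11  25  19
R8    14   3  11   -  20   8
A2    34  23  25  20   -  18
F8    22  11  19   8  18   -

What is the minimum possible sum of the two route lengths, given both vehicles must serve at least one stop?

Minimum combined distance: 110 miles.

Check every non-empty split of the stops between the two vehicles; for each half take its own optimal tour:
  {A1} + {C7, R8, A2, F8}: 34 + 80 = 114
  {C7} + {A1, R8, A2, F8}: 30 + 80 = 110
  {A1, C7} + {R8, A2, F8}: 40 + 74 = 114
  {R8} + {A1, C7, A2, F8}: 28 + 86 = 114
  {A1, R8} + {C7, A2, F8}: 34 + 80 = 114
  {C7, R8} + {A1, A2, F8}: 40 + 80 = 120
  … (15 splits in total)
Best: vehicle 1 00 → C7 → 00 = 30; vehicle 2 00 → A1 → R8 → A2 → F8 → 00 = 80; combined 110.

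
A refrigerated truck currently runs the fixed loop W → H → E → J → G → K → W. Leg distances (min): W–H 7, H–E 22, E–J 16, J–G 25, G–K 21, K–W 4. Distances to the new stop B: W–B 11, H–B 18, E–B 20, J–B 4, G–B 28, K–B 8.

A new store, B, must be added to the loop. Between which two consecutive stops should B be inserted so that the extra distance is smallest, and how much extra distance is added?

Insertion cost between consecutive stops i–j is d(i,B) + d(B,j) − d(i,j):
  between W and H: 11 + 18 − 7 = 22
  between H and E: 18 + 20 − 22 = 16
  between E and J: 20 + 4 − 16 = 8
  between J and G: 4 + 28 − 25 = 7
  between G and K: 28 + 8 − 21 = 15
  between K and W: 8 + 11 − 4 = 15
Cheapest insertion is between J and G, adding 7.
New total = 95 + 7 = 102.

Adding 7 min by placing B on the J–G leg.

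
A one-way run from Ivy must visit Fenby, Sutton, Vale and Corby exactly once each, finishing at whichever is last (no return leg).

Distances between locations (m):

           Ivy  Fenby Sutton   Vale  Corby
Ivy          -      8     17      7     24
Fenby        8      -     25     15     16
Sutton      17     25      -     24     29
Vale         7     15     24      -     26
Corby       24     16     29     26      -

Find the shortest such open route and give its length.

67 m — the minimum one-way total.

There are 4! = 24 possible orderings.
Ivy - Fenby - Sutton - Vale - Corby: 8+25+24+26 = 83
Ivy - Fenby - Sutton - Corby - Vale: 8+25+29+26 = 88
Ivy - Fenby - Vale - Sutton - Corby: 8+15+24+29 = 76
Ivy - Fenby - Vale - Corby - Sutton: 8+15+26+29 = 78
Ivy - Fenby - Corby - Sutton - Vale: 8+16+29+24 = 77
Ivy - Fenby - Corby - Vale - Sutton: 8+16+26+24 = 74
Ivy - Sutton - Fenby - Vale - Corby: 17+25+15+26 = 83
Ivy - Sutton - Fenby - Corby - Vale: 17+25+16+26 = 84
Ivy - Sutton - Vale - Fenby - Corby: 17+24+15+16 = 72
Ivy - Sutton - Vale - Corby - Fenby: 17+24+26+16 = 83
Ivy - Sutton - Corby - Fenby - Vale: 17+29+16+15 = 77
Ivy - Sutton - Corby - Vale - Fenby: 17+29+26+15 = 87
Ivy - Vale - Fenby - Sutton - Corby: 7+15+25+29 = 76
Ivy - Vale - Fenby - Corby - Sutton: 7+15+16+29 = 67
… (10 more)
The minimum is 67.
One shortest path: Ivy → Vale → Fenby → Corby → Sutton.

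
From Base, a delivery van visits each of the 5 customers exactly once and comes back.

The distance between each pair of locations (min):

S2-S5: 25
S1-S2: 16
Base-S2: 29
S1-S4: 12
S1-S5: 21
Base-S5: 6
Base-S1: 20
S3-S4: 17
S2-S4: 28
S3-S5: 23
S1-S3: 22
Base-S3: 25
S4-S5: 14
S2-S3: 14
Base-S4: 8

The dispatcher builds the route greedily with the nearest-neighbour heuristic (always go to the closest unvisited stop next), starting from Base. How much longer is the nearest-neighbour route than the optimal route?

The nearest-neighbour route is 8 min longer than optimal.

Base: S5=6, S4=8, S1=20, S3=25, S2=29 ⇒ S5
S5: S4=14, S1=21, S3=23, S2=25 ⇒ S4
S4: S1=12, S3=17, S2=28 ⇒ S1
S1: S2=16, S3=22 ⇒ S2
S2: S3=14 ⇒ S3
NN route Base → S5 → S4 → S1 → S2 → S3 → Base costs 87.
Optimal: Base → S4 → S1 → S2 → S3 → S5 → Base costs 79 (by enumerating all 60 distinct tours).
Excess = 87 − 79 = 8.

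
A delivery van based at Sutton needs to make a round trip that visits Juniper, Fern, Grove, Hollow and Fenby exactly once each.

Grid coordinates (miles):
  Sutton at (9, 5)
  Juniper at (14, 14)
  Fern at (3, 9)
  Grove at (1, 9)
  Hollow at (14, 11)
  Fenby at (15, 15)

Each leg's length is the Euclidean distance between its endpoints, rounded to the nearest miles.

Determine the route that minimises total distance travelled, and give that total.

Sutton → Juniper → Fern → Grove → Hollow → Fenby → Sutton: 10+12+2+13+4+12 = 53
Sutton → Juniper → Fern → Grove → Fenby → Hollow → Sutton: 10+12+2+15+4+8 = 51
Sutton → Juniper → Fern → Hollow → Grove → Fenby → Sutton: 10+12+11+13+15+12 = 73
Sutton → Juniper → Fern → Hollow → Fenby → Grove → Sutton: 10+12+11+4+15+9 = 61
Sutton → Juniper → Fern → Fenby → Grove → Hollow → Sutton: 10+12+13+15+13+8 = 71
Sutton → Juniper → Fern → Fenby → Hollow → Grove → Sutton: 10+12+13+4+13+9 = 61
Sutton → Juniper → Grove → Fern → Hollow → Fenby → Sutton: 10+14+2+11+4+12 = 53
Sutton → Juniper → Grove → Fern → Fenby → Hollow → Sutton: 10+14+2+13+4+8 = 51
Sutton → Juniper → Grove → Hollow → Fern → Fenby → Sutton: 10+14+13+11+13+12 = 73
Sutton → Juniper → Grove → Hollow → Fenby → Fern → Sutton: 10+14+13+4+13+7 = 61
Sutton → Juniper → Grove → Fenby → Fern → Hollow → Sutton: 10+14+15+13+11+8 = 71
Sutton → Juniper → Grove → Fenby → Hollow → Fern → Sutton: 10+14+15+4+11+7 = 61
Sutton → Juniper → Hollow → Fern → Grove → Fenby → Sutton: 10+3+11+2+15+12 = 53
Sutton → Juniper → Hollow → Fern → Fenby → Grove → Sutton: 10+3+11+13+15+9 = 61
… (46 more)
Sutton → Fern → Grove → Juniper → Fenby → Hollow → Sutton: 7+2+14+1+4+8 = 36  ← best
The minimum is 36.
One optimal route: Sutton → Fern → Grove → Juniper → Fenby → Hollow → Sutton (or its reverse).

Minimum total distance: 36 miles.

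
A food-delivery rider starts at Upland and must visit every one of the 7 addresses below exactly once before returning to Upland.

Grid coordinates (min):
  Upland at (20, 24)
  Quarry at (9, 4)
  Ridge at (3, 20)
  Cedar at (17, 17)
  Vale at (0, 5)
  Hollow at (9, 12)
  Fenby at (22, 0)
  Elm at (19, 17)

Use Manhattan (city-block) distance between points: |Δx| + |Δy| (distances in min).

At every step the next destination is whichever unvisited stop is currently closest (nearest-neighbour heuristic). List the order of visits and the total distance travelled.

Upland → [Elm:8 / Cedar:10 / Ridge:21 / Hollow:23 / Fenby:26 / Quarry:31 / Vale:39] → Elm (8)
Elm → [Cedar:2 / Hollow:15 / Ridge:19 / Fenby:20 / Quarry:23 / Vale:31] → Cedar (2)
Cedar → [Hollow:13 / Ridge:17 / Quarry:21 / Fenby:22 / Vale:29] → Hollow (13)
Hollow → [Quarry:8 / Ridge:14 / Vale:16 / Fenby:25] → Quarry (8)
Quarry → [Vale:10 / Fenby:17 / Ridge:22] → Vale (10)
Vale → [Ridge:18 / Fenby:27] → Ridge (18)
Ridge → [Fenby:39] → Fenby (39)
Return Fenby→Upland: 26.
Total = 8 + 2 + 13 + 8 + 10 + 18 + 39 + 26 = 124.

Total distance 124 min via the nearest-neighbour route Upland → Elm → Cedar → Hollow → Quarry → Vale → Ridge → Fenby → Upland.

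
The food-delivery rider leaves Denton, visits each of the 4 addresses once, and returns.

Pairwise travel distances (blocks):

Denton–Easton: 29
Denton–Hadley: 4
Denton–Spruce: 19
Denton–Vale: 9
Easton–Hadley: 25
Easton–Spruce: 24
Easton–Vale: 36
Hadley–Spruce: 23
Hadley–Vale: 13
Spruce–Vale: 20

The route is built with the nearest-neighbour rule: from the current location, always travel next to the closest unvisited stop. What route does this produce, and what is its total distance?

Denton → [Hadley:4 / Vale:9 / Spruce:19 / Easton:29] → Hadley (4)
Hadley → [Vale:13 / Spruce:23 / Easton:25] → Vale (13)
Vale → [Spruce:20 / Easton:36] → Spruce (20)
Spruce → [Easton:24] → Easton (24)
Return Easton→Denton: 29.
Total = 4 + 13 + 20 + 24 + 29 = 90.

90 blocks along Denton → Hadley → Vale → Spruce → Easton → Denton.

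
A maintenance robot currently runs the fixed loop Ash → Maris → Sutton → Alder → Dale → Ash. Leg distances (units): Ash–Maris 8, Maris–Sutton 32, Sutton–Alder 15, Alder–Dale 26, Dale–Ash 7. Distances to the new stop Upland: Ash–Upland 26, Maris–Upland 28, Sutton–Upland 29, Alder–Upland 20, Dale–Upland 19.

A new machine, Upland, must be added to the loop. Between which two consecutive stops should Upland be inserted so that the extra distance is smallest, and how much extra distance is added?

Minimum extra distance: 13, inserting Upland between Alder and Dale.

Insertion cost between consecutive stops i–j is d(i,Upland) + d(Upland,j) − d(i,j):
  between Ash and Maris: 26 + 28 − 8 = 46
  between Maris and Sutton: 28 + 29 − 32 = 25
  between Sutton and Alder: 29 + 20 − 15 = 34
  between Alder and Dale: 20 + 19 − 26 = 13
  between Dale and Ash: 19 + 26 − 7 = 38
Cheapest insertion is between Alder and Dale, adding 13.
New total = 88 + 13 = 101.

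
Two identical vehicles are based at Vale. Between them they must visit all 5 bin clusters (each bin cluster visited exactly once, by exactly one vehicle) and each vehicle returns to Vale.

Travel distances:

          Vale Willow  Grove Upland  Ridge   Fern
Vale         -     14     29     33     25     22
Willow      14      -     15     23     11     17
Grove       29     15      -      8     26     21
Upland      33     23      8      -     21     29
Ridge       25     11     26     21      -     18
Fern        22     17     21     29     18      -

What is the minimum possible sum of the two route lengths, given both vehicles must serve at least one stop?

Try each way of splitting the stops between the two vehicles (each non-empty) and, for each split, find the best tour for each vehicle:
  {Willow} + {Grove, Upland, Ridge, Fern}: 28 + 97 = 125
  {Grove} + {Willow, Upland, Ridge, Fern}: 58 + 97 = 155
  {Willow, Grove} + {Upland, Ridge, Fern}: 58 + 94 = 152
  {Upland} + {Willow, Grove, Ridge, Fern}: 66 + 93 = 159
  {Willow, Upland} + {Grove, Ridge, Fern}: 70 + 93 = 163
  {Grove, Upland} + {Willow, Ridge, Fern}: 70 + 65 = 135
  … (15 splits in total)
Best: vehicle 1 Vale → Willow → Vale = 28; vehicle 2 Vale → Ridge → Upland → Grove → Fern → Vale = 97; combined 125.

Minimum combined distance: 125.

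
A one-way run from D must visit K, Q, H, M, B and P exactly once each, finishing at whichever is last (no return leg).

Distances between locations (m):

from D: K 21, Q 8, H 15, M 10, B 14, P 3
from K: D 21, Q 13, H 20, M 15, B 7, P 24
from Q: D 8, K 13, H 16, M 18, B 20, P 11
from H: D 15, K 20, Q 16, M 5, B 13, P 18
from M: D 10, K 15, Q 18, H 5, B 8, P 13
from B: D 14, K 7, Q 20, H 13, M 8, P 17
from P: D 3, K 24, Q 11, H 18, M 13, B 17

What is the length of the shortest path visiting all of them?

47 m — the minimum one-way total.

There are 6! = 720 possible orderings.
D→K→Q→H→M→B→P: 21+13+16+5+8+17 = 80
D→K→Q→H→M→P→B: 21+13+16+5+13+17 = 85
D→K→Q→H→B→M→P: 21+13+16+13+8+13 = 84
D→K→Q→H→B→P→M: 21+13+16+13+17+13 = 93
D→K→Q→H→P→M→B: 21+13+16+18+13+8 = 89
D→K→Q→H→P→B→M: 21+13+16+18+17+8 = 93
D→K→Q→M→H→B→P: 21+13+18+5+13+17 = 87
D→K→Q→M→H→P→B: 21+13+18+5+18+17 = 92
… (712 more)
D→P→Q→K→B→M→H: 3+11+13+7+8+5 = 47  ← best
The minimum is 47.
One shortest path: D → P → Q → K → B → M → H.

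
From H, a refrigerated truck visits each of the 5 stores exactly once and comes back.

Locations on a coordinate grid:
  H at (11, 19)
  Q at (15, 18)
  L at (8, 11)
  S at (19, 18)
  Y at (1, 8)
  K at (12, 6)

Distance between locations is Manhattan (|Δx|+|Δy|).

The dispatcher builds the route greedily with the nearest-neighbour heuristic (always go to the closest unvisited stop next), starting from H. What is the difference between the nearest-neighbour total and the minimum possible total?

The nearest-neighbour route is 8 longer than optimal.

From H: Q=5, S=9, L=11, K=14, Y=21 → choose Q (5).
From Q: S=4, L=14, K=15, Y=24 → choose S (4).
From S: L=18, K=19, Y=28 → choose L (18).
From L: K=9, Y=10 → choose K (9).
From K: Y=13 → choose Y (13).
NN route H → Q → S → L → K → Y → H costs 70.
Optimal: H → Q → S → K → Y → L → H costs 62 (by enumerating all 60 distinct tours).
Excess = 70 − 62 = 8.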